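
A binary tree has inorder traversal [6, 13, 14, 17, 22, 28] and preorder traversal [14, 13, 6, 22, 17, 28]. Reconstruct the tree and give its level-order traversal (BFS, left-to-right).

Inorder:  [6, 13, 14, 17, 22, 28]
Preorder: [14, 13, 6, 22, 17, 28]
Algorithm: preorder visits root first, so consume preorder in order;
for each root, split the current inorder slice at that value into
left-subtree inorder and right-subtree inorder, then recurse.
Recursive splits:
  root=14; inorder splits into left=[6, 13], right=[17, 22, 28]
  root=13; inorder splits into left=[6], right=[]
  root=6; inorder splits into left=[], right=[]
  root=22; inorder splits into left=[17], right=[28]
  root=17; inorder splits into left=[], right=[]
  root=28; inorder splits into left=[], right=[]
Reconstructed level-order: [14, 13, 22, 6, 17, 28]


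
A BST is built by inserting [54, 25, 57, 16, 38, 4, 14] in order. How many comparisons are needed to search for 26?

Search path for 26: 54 -> 25 -> 38
Found: False
Comparisons: 3


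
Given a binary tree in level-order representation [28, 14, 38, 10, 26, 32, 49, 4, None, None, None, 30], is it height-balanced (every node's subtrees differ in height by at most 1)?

Tree (level-order array): [28, 14, 38, 10, 26, 32, 49, 4, None, None, None, 30]
Definition: a tree is height-balanced if, at every node, |h(left) - h(right)| <= 1 (empty subtree has height -1).
Bottom-up per-node check:
  node 4: h_left=-1, h_right=-1, diff=0 [OK], height=0
  node 10: h_left=0, h_right=-1, diff=1 [OK], height=1
  node 26: h_left=-1, h_right=-1, diff=0 [OK], height=0
  node 14: h_left=1, h_right=0, diff=1 [OK], height=2
  node 30: h_left=-1, h_right=-1, diff=0 [OK], height=0
  node 32: h_left=0, h_right=-1, diff=1 [OK], height=1
  node 49: h_left=-1, h_right=-1, diff=0 [OK], height=0
  node 38: h_left=1, h_right=0, diff=1 [OK], height=2
  node 28: h_left=2, h_right=2, diff=0 [OK], height=3
All nodes satisfy the balance condition.
Result: Balanced


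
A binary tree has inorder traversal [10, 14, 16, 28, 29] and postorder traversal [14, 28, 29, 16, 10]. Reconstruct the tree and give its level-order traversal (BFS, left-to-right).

Inorder:   [10, 14, 16, 28, 29]
Postorder: [14, 28, 29, 16, 10]
Algorithm: postorder visits root last, so walk postorder right-to-left;
each value is the root of the current inorder slice — split it at that
value, recurse on the right subtree first, then the left.
Recursive splits:
  root=10; inorder splits into left=[], right=[14, 16, 28, 29]
  root=16; inorder splits into left=[14], right=[28, 29]
  root=29; inorder splits into left=[28], right=[]
  root=28; inorder splits into left=[], right=[]
  root=14; inorder splits into left=[], right=[]
Reconstructed level-order: [10, 16, 14, 29, 28]


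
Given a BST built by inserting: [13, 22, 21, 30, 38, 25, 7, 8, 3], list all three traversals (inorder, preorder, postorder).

Tree insertion order: [13, 22, 21, 30, 38, 25, 7, 8, 3]
Tree (level-order array): [13, 7, 22, 3, 8, 21, 30, None, None, None, None, None, None, 25, 38]
Inorder (L, root, R): [3, 7, 8, 13, 21, 22, 25, 30, 38]
Preorder (root, L, R): [13, 7, 3, 8, 22, 21, 30, 25, 38]
Postorder (L, R, root): [3, 8, 7, 21, 25, 38, 30, 22, 13]


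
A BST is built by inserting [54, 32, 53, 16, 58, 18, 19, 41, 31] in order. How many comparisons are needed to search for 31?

Search path for 31: 54 -> 32 -> 16 -> 18 -> 19 -> 31
Found: True
Comparisons: 6


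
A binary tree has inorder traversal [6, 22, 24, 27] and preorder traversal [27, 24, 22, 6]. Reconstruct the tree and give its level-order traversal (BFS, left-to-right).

Inorder:  [6, 22, 24, 27]
Preorder: [27, 24, 22, 6]
Algorithm: preorder visits root first, so consume preorder in order;
for each root, split the current inorder slice at that value into
left-subtree inorder and right-subtree inorder, then recurse.
Recursive splits:
  root=27; inorder splits into left=[6, 22, 24], right=[]
  root=24; inorder splits into left=[6, 22], right=[]
  root=22; inorder splits into left=[6], right=[]
  root=6; inorder splits into left=[], right=[]
Reconstructed level-order: [27, 24, 22, 6]


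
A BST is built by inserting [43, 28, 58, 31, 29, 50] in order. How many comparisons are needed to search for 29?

Search path for 29: 43 -> 28 -> 31 -> 29
Found: True
Comparisons: 4


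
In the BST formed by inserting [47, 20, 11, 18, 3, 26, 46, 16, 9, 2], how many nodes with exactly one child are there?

Tree built from: [47, 20, 11, 18, 3, 26, 46, 16, 9, 2]
Tree (level-order array): [47, 20, None, 11, 26, 3, 18, None, 46, 2, 9, 16]
Rule: These are nodes with exactly 1 non-null child.
Per-node child counts:
  node 47: 1 child(ren)
  node 20: 2 child(ren)
  node 11: 2 child(ren)
  node 3: 2 child(ren)
  node 2: 0 child(ren)
  node 9: 0 child(ren)
  node 18: 1 child(ren)
  node 16: 0 child(ren)
  node 26: 1 child(ren)
  node 46: 0 child(ren)
Matching nodes: [47, 18, 26]
Count of nodes with exactly one child: 3


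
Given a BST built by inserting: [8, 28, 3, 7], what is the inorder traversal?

Tree insertion order: [8, 28, 3, 7]
Tree (level-order array): [8, 3, 28, None, 7]
Inorder traversal: [3, 7, 8, 28]


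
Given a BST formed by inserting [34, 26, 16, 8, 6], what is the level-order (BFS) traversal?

Tree insertion order: [34, 26, 16, 8, 6]
Tree (level-order array): [34, 26, None, 16, None, 8, None, 6]
BFS from the root, enqueuing left then right child of each popped node:
  queue [34] -> pop 34, enqueue [26], visited so far: [34]
  queue [26] -> pop 26, enqueue [16], visited so far: [34, 26]
  queue [16] -> pop 16, enqueue [8], visited so far: [34, 26, 16]
  queue [8] -> pop 8, enqueue [6], visited so far: [34, 26, 16, 8]
  queue [6] -> pop 6, enqueue [none], visited so far: [34, 26, 16, 8, 6]
Result: [34, 26, 16, 8, 6]


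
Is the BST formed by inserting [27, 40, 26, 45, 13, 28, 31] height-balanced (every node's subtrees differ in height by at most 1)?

Tree (level-order array): [27, 26, 40, 13, None, 28, 45, None, None, None, 31]
Definition: a tree is height-balanced if, at every node, |h(left) - h(right)| <= 1 (empty subtree has height -1).
Bottom-up per-node check:
  node 13: h_left=-1, h_right=-1, diff=0 [OK], height=0
  node 26: h_left=0, h_right=-1, diff=1 [OK], height=1
  node 31: h_left=-1, h_right=-1, diff=0 [OK], height=0
  node 28: h_left=-1, h_right=0, diff=1 [OK], height=1
  node 45: h_left=-1, h_right=-1, diff=0 [OK], height=0
  node 40: h_left=1, h_right=0, diff=1 [OK], height=2
  node 27: h_left=1, h_right=2, diff=1 [OK], height=3
All nodes satisfy the balance condition.
Result: Balanced


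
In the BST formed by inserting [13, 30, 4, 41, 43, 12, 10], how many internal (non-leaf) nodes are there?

Tree built from: [13, 30, 4, 41, 43, 12, 10]
Tree (level-order array): [13, 4, 30, None, 12, None, 41, 10, None, None, 43]
Rule: An internal node has at least one child.
Per-node child counts:
  node 13: 2 child(ren)
  node 4: 1 child(ren)
  node 12: 1 child(ren)
  node 10: 0 child(ren)
  node 30: 1 child(ren)
  node 41: 1 child(ren)
  node 43: 0 child(ren)
Matching nodes: [13, 4, 12, 30, 41]
Count of internal (non-leaf) nodes: 5


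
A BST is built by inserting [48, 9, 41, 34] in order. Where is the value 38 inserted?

Starting tree (level order): [48, 9, None, None, 41, 34]
Insertion path: 48 -> 9 -> 41 -> 34
Result: insert 38 as right child of 34
Final tree (level order): [48, 9, None, None, 41, 34, None, None, 38]


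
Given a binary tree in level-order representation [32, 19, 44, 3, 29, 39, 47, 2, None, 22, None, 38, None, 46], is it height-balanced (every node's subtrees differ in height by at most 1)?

Tree (level-order array): [32, 19, 44, 3, 29, 39, 47, 2, None, 22, None, 38, None, 46]
Definition: a tree is height-balanced if, at every node, |h(left) - h(right)| <= 1 (empty subtree has height -1).
Bottom-up per-node check:
  node 2: h_left=-1, h_right=-1, diff=0 [OK], height=0
  node 3: h_left=0, h_right=-1, diff=1 [OK], height=1
  node 22: h_left=-1, h_right=-1, diff=0 [OK], height=0
  node 29: h_left=0, h_right=-1, diff=1 [OK], height=1
  node 19: h_left=1, h_right=1, diff=0 [OK], height=2
  node 38: h_left=-1, h_right=-1, diff=0 [OK], height=0
  node 39: h_left=0, h_right=-1, diff=1 [OK], height=1
  node 46: h_left=-1, h_right=-1, diff=0 [OK], height=0
  node 47: h_left=0, h_right=-1, diff=1 [OK], height=1
  node 44: h_left=1, h_right=1, diff=0 [OK], height=2
  node 32: h_left=2, h_right=2, diff=0 [OK], height=3
All nodes satisfy the balance condition.
Result: Balanced


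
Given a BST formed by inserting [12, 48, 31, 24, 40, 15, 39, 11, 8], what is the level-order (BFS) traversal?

Tree insertion order: [12, 48, 31, 24, 40, 15, 39, 11, 8]
Tree (level-order array): [12, 11, 48, 8, None, 31, None, None, None, 24, 40, 15, None, 39]
BFS from the root, enqueuing left then right child of each popped node:
  queue [12] -> pop 12, enqueue [11, 48], visited so far: [12]
  queue [11, 48] -> pop 11, enqueue [8], visited so far: [12, 11]
  queue [48, 8] -> pop 48, enqueue [31], visited so far: [12, 11, 48]
  queue [8, 31] -> pop 8, enqueue [none], visited so far: [12, 11, 48, 8]
  queue [31] -> pop 31, enqueue [24, 40], visited so far: [12, 11, 48, 8, 31]
  queue [24, 40] -> pop 24, enqueue [15], visited so far: [12, 11, 48, 8, 31, 24]
  queue [40, 15] -> pop 40, enqueue [39], visited so far: [12, 11, 48, 8, 31, 24, 40]
  queue [15, 39] -> pop 15, enqueue [none], visited so far: [12, 11, 48, 8, 31, 24, 40, 15]
  queue [39] -> pop 39, enqueue [none], visited so far: [12, 11, 48, 8, 31, 24, 40, 15, 39]
Result: [12, 11, 48, 8, 31, 24, 40, 15, 39]


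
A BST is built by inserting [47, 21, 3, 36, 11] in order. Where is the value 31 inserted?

Starting tree (level order): [47, 21, None, 3, 36, None, 11]
Insertion path: 47 -> 21 -> 36
Result: insert 31 as left child of 36
Final tree (level order): [47, 21, None, 3, 36, None, 11, 31]


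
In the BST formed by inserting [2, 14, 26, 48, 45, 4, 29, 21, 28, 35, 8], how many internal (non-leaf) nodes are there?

Tree built from: [2, 14, 26, 48, 45, 4, 29, 21, 28, 35, 8]
Tree (level-order array): [2, None, 14, 4, 26, None, 8, 21, 48, None, None, None, None, 45, None, 29, None, 28, 35]
Rule: An internal node has at least one child.
Per-node child counts:
  node 2: 1 child(ren)
  node 14: 2 child(ren)
  node 4: 1 child(ren)
  node 8: 0 child(ren)
  node 26: 2 child(ren)
  node 21: 0 child(ren)
  node 48: 1 child(ren)
  node 45: 1 child(ren)
  node 29: 2 child(ren)
  node 28: 0 child(ren)
  node 35: 0 child(ren)
Matching nodes: [2, 14, 4, 26, 48, 45, 29]
Count of internal (non-leaf) nodes: 7


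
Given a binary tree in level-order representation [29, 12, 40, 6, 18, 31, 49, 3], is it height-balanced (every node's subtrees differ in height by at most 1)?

Tree (level-order array): [29, 12, 40, 6, 18, 31, 49, 3]
Definition: a tree is height-balanced if, at every node, |h(left) - h(right)| <= 1 (empty subtree has height -1).
Bottom-up per-node check:
  node 3: h_left=-1, h_right=-1, diff=0 [OK], height=0
  node 6: h_left=0, h_right=-1, diff=1 [OK], height=1
  node 18: h_left=-1, h_right=-1, diff=0 [OK], height=0
  node 12: h_left=1, h_right=0, diff=1 [OK], height=2
  node 31: h_left=-1, h_right=-1, diff=0 [OK], height=0
  node 49: h_left=-1, h_right=-1, diff=0 [OK], height=0
  node 40: h_left=0, h_right=0, diff=0 [OK], height=1
  node 29: h_left=2, h_right=1, diff=1 [OK], height=3
All nodes satisfy the balance condition.
Result: Balanced


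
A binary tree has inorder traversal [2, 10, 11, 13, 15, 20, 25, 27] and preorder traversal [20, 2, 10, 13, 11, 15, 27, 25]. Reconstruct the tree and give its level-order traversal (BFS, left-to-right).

Inorder:  [2, 10, 11, 13, 15, 20, 25, 27]
Preorder: [20, 2, 10, 13, 11, 15, 27, 25]
Algorithm: preorder visits root first, so consume preorder in order;
for each root, split the current inorder slice at that value into
left-subtree inorder and right-subtree inorder, then recurse.
Recursive splits:
  root=20; inorder splits into left=[2, 10, 11, 13, 15], right=[25, 27]
  root=2; inorder splits into left=[], right=[10, 11, 13, 15]
  root=10; inorder splits into left=[], right=[11, 13, 15]
  root=13; inorder splits into left=[11], right=[15]
  root=11; inorder splits into left=[], right=[]
  root=15; inorder splits into left=[], right=[]
  root=27; inorder splits into left=[25], right=[]
  root=25; inorder splits into left=[], right=[]
Reconstructed level-order: [20, 2, 27, 10, 25, 13, 11, 15]


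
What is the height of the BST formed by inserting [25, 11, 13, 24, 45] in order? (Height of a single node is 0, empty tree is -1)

Insertion order: [25, 11, 13, 24, 45]
Tree (level-order array): [25, 11, 45, None, 13, None, None, None, 24]
Compute height bottom-up (empty subtree = -1):
  height(24) = 1 + max(-1, -1) = 0
  height(13) = 1 + max(-1, 0) = 1
  height(11) = 1 + max(-1, 1) = 2
  height(45) = 1 + max(-1, -1) = 0
  height(25) = 1 + max(2, 0) = 3
Height = 3


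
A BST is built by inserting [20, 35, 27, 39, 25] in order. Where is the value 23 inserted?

Starting tree (level order): [20, None, 35, 27, 39, 25]
Insertion path: 20 -> 35 -> 27 -> 25
Result: insert 23 as left child of 25
Final tree (level order): [20, None, 35, 27, 39, 25, None, None, None, 23]


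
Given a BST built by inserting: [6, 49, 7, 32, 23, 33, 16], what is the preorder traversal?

Tree insertion order: [6, 49, 7, 32, 23, 33, 16]
Tree (level-order array): [6, None, 49, 7, None, None, 32, 23, 33, 16]
Preorder traversal: [6, 49, 7, 32, 23, 16, 33]


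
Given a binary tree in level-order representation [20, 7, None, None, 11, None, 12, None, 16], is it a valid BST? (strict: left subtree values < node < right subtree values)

Level-order array: [20, 7, None, None, 11, None, 12, None, 16]
Validate using subtree bounds (lo, hi): at each node, require lo < value < hi,
then recurse left with hi=value and right with lo=value.
Preorder trace (stopping at first violation):
  at node 20 with bounds (-inf, +inf): OK
  at node 7 with bounds (-inf, 20): OK
  at node 11 with bounds (7, 20): OK
  at node 12 with bounds (11, 20): OK
  at node 16 with bounds (12, 20): OK
No violation found at any node.
Result: Valid BST


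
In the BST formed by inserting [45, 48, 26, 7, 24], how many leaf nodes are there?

Tree built from: [45, 48, 26, 7, 24]
Tree (level-order array): [45, 26, 48, 7, None, None, None, None, 24]
Rule: A leaf has 0 children.
Per-node child counts:
  node 45: 2 child(ren)
  node 26: 1 child(ren)
  node 7: 1 child(ren)
  node 24: 0 child(ren)
  node 48: 0 child(ren)
Matching nodes: [24, 48]
Count of leaf nodes: 2


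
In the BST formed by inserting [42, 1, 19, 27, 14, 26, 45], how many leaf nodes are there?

Tree built from: [42, 1, 19, 27, 14, 26, 45]
Tree (level-order array): [42, 1, 45, None, 19, None, None, 14, 27, None, None, 26]
Rule: A leaf has 0 children.
Per-node child counts:
  node 42: 2 child(ren)
  node 1: 1 child(ren)
  node 19: 2 child(ren)
  node 14: 0 child(ren)
  node 27: 1 child(ren)
  node 26: 0 child(ren)
  node 45: 0 child(ren)
Matching nodes: [14, 26, 45]
Count of leaf nodes: 3


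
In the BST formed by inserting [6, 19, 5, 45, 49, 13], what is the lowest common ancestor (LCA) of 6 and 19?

Tree insertion order: [6, 19, 5, 45, 49, 13]
Tree (level-order array): [6, 5, 19, None, None, 13, 45, None, None, None, 49]
In a BST, the LCA of p=6, q=19 is the first node v on the
root-to-leaf path with p <= v <= q (go left if both < v, right if both > v).
Walk from root:
  at 6: 6 <= 6 <= 19, this is the LCA
LCA = 6


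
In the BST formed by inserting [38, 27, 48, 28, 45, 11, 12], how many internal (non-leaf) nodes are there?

Tree built from: [38, 27, 48, 28, 45, 11, 12]
Tree (level-order array): [38, 27, 48, 11, 28, 45, None, None, 12]
Rule: An internal node has at least one child.
Per-node child counts:
  node 38: 2 child(ren)
  node 27: 2 child(ren)
  node 11: 1 child(ren)
  node 12: 0 child(ren)
  node 28: 0 child(ren)
  node 48: 1 child(ren)
  node 45: 0 child(ren)
Matching nodes: [38, 27, 11, 48]
Count of internal (non-leaf) nodes: 4


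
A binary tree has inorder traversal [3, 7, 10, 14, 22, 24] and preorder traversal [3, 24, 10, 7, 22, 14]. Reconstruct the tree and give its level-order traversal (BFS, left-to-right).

Inorder:  [3, 7, 10, 14, 22, 24]
Preorder: [3, 24, 10, 7, 22, 14]
Algorithm: preorder visits root first, so consume preorder in order;
for each root, split the current inorder slice at that value into
left-subtree inorder and right-subtree inorder, then recurse.
Recursive splits:
  root=3; inorder splits into left=[], right=[7, 10, 14, 22, 24]
  root=24; inorder splits into left=[7, 10, 14, 22], right=[]
  root=10; inorder splits into left=[7], right=[14, 22]
  root=7; inorder splits into left=[], right=[]
  root=22; inorder splits into left=[14], right=[]
  root=14; inorder splits into left=[], right=[]
Reconstructed level-order: [3, 24, 10, 7, 22, 14]


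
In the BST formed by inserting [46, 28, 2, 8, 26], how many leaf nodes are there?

Tree built from: [46, 28, 2, 8, 26]
Tree (level-order array): [46, 28, None, 2, None, None, 8, None, 26]
Rule: A leaf has 0 children.
Per-node child counts:
  node 46: 1 child(ren)
  node 28: 1 child(ren)
  node 2: 1 child(ren)
  node 8: 1 child(ren)
  node 26: 0 child(ren)
Matching nodes: [26]
Count of leaf nodes: 1


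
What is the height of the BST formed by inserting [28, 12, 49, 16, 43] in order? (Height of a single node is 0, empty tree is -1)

Insertion order: [28, 12, 49, 16, 43]
Tree (level-order array): [28, 12, 49, None, 16, 43]
Compute height bottom-up (empty subtree = -1):
  height(16) = 1 + max(-1, -1) = 0
  height(12) = 1 + max(-1, 0) = 1
  height(43) = 1 + max(-1, -1) = 0
  height(49) = 1 + max(0, -1) = 1
  height(28) = 1 + max(1, 1) = 2
Height = 2


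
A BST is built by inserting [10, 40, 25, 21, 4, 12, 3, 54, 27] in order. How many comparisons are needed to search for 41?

Search path for 41: 10 -> 40 -> 54
Found: False
Comparisons: 3


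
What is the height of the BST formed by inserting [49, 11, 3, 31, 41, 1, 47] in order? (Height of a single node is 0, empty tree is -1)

Insertion order: [49, 11, 3, 31, 41, 1, 47]
Tree (level-order array): [49, 11, None, 3, 31, 1, None, None, 41, None, None, None, 47]
Compute height bottom-up (empty subtree = -1):
  height(1) = 1 + max(-1, -1) = 0
  height(3) = 1 + max(0, -1) = 1
  height(47) = 1 + max(-1, -1) = 0
  height(41) = 1 + max(-1, 0) = 1
  height(31) = 1 + max(-1, 1) = 2
  height(11) = 1 + max(1, 2) = 3
  height(49) = 1 + max(3, -1) = 4
Height = 4


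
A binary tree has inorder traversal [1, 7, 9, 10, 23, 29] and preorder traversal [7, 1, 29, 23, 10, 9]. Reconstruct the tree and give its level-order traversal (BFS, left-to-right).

Inorder:  [1, 7, 9, 10, 23, 29]
Preorder: [7, 1, 29, 23, 10, 9]
Algorithm: preorder visits root first, so consume preorder in order;
for each root, split the current inorder slice at that value into
left-subtree inorder and right-subtree inorder, then recurse.
Recursive splits:
  root=7; inorder splits into left=[1], right=[9, 10, 23, 29]
  root=1; inorder splits into left=[], right=[]
  root=29; inorder splits into left=[9, 10, 23], right=[]
  root=23; inorder splits into left=[9, 10], right=[]
  root=10; inorder splits into left=[9], right=[]
  root=9; inorder splits into left=[], right=[]
Reconstructed level-order: [7, 1, 29, 23, 10, 9]


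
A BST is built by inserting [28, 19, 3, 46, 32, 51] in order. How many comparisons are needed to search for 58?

Search path for 58: 28 -> 46 -> 51
Found: False
Comparisons: 3


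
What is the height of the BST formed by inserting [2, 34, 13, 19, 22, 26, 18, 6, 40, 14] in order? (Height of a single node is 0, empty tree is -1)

Insertion order: [2, 34, 13, 19, 22, 26, 18, 6, 40, 14]
Tree (level-order array): [2, None, 34, 13, 40, 6, 19, None, None, None, None, 18, 22, 14, None, None, 26]
Compute height bottom-up (empty subtree = -1):
  height(6) = 1 + max(-1, -1) = 0
  height(14) = 1 + max(-1, -1) = 0
  height(18) = 1 + max(0, -1) = 1
  height(26) = 1 + max(-1, -1) = 0
  height(22) = 1 + max(-1, 0) = 1
  height(19) = 1 + max(1, 1) = 2
  height(13) = 1 + max(0, 2) = 3
  height(40) = 1 + max(-1, -1) = 0
  height(34) = 1 + max(3, 0) = 4
  height(2) = 1 + max(-1, 4) = 5
Height = 5


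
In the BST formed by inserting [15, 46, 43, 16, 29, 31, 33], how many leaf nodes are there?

Tree built from: [15, 46, 43, 16, 29, 31, 33]
Tree (level-order array): [15, None, 46, 43, None, 16, None, None, 29, None, 31, None, 33]
Rule: A leaf has 0 children.
Per-node child counts:
  node 15: 1 child(ren)
  node 46: 1 child(ren)
  node 43: 1 child(ren)
  node 16: 1 child(ren)
  node 29: 1 child(ren)
  node 31: 1 child(ren)
  node 33: 0 child(ren)
Matching nodes: [33]
Count of leaf nodes: 1


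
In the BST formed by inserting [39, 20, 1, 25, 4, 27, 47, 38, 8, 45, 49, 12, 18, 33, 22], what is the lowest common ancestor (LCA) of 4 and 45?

Tree insertion order: [39, 20, 1, 25, 4, 27, 47, 38, 8, 45, 49, 12, 18, 33, 22]
Tree (level-order array): [39, 20, 47, 1, 25, 45, 49, None, 4, 22, 27, None, None, None, None, None, 8, None, None, None, 38, None, 12, 33, None, None, 18]
In a BST, the LCA of p=4, q=45 is the first node v on the
root-to-leaf path with p <= v <= q (go left if both < v, right if both > v).
Walk from root:
  at 39: 4 <= 39 <= 45, this is the LCA
LCA = 39


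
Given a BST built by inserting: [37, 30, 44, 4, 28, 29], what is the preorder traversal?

Tree insertion order: [37, 30, 44, 4, 28, 29]
Tree (level-order array): [37, 30, 44, 4, None, None, None, None, 28, None, 29]
Preorder traversal: [37, 30, 4, 28, 29, 44]


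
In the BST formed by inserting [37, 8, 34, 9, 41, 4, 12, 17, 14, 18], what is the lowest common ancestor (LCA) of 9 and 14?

Tree insertion order: [37, 8, 34, 9, 41, 4, 12, 17, 14, 18]
Tree (level-order array): [37, 8, 41, 4, 34, None, None, None, None, 9, None, None, 12, None, 17, 14, 18]
In a BST, the LCA of p=9, q=14 is the first node v on the
root-to-leaf path with p <= v <= q (go left if both < v, right if both > v).
Walk from root:
  at 37: both 9 and 14 < 37, go left
  at 8: both 9 and 14 > 8, go right
  at 34: both 9 and 14 < 34, go left
  at 9: 9 <= 9 <= 14, this is the LCA
LCA = 9


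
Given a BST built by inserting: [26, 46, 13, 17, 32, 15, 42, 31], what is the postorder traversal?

Tree insertion order: [26, 46, 13, 17, 32, 15, 42, 31]
Tree (level-order array): [26, 13, 46, None, 17, 32, None, 15, None, 31, 42]
Postorder traversal: [15, 17, 13, 31, 42, 32, 46, 26]


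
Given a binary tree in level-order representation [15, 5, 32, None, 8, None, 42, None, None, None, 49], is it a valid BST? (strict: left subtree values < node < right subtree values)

Level-order array: [15, 5, 32, None, 8, None, 42, None, None, None, 49]
Validate using subtree bounds (lo, hi): at each node, require lo < value < hi,
then recurse left with hi=value and right with lo=value.
Preorder trace (stopping at first violation):
  at node 15 with bounds (-inf, +inf): OK
  at node 5 with bounds (-inf, 15): OK
  at node 8 with bounds (5, 15): OK
  at node 32 with bounds (15, +inf): OK
  at node 42 with bounds (32, +inf): OK
  at node 49 with bounds (42, +inf): OK
No violation found at any node.
Result: Valid BST


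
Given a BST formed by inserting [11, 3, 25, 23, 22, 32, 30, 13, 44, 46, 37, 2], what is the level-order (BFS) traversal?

Tree insertion order: [11, 3, 25, 23, 22, 32, 30, 13, 44, 46, 37, 2]
Tree (level-order array): [11, 3, 25, 2, None, 23, 32, None, None, 22, None, 30, 44, 13, None, None, None, 37, 46]
BFS from the root, enqueuing left then right child of each popped node:
  queue [11] -> pop 11, enqueue [3, 25], visited so far: [11]
  queue [3, 25] -> pop 3, enqueue [2], visited so far: [11, 3]
  queue [25, 2] -> pop 25, enqueue [23, 32], visited so far: [11, 3, 25]
  queue [2, 23, 32] -> pop 2, enqueue [none], visited so far: [11, 3, 25, 2]
  queue [23, 32] -> pop 23, enqueue [22], visited so far: [11, 3, 25, 2, 23]
  queue [32, 22] -> pop 32, enqueue [30, 44], visited so far: [11, 3, 25, 2, 23, 32]
  queue [22, 30, 44] -> pop 22, enqueue [13], visited so far: [11, 3, 25, 2, 23, 32, 22]
  queue [30, 44, 13] -> pop 30, enqueue [none], visited so far: [11, 3, 25, 2, 23, 32, 22, 30]
  queue [44, 13] -> pop 44, enqueue [37, 46], visited so far: [11, 3, 25, 2, 23, 32, 22, 30, 44]
  queue [13, 37, 46] -> pop 13, enqueue [none], visited so far: [11, 3, 25, 2, 23, 32, 22, 30, 44, 13]
  queue [37, 46] -> pop 37, enqueue [none], visited so far: [11, 3, 25, 2, 23, 32, 22, 30, 44, 13, 37]
  queue [46] -> pop 46, enqueue [none], visited so far: [11, 3, 25, 2, 23, 32, 22, 30, 44, 13, 37, 46]
Result: [11, 3, 25, 2, 23, 32, 22, 30, 44, 13, 37, 46]


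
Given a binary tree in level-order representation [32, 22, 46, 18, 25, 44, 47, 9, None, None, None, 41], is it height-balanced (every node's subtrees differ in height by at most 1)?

Tree (level-order array): [32, 22, 46, 18, 25, 44, 47, 9, None, None, None, 41]
Definition: a tree is height-balanced if, at every node, |h(left) - h(right)| <= 1 (empty subtree has height -1).
Bottom-up per-node check:
  node 9: h_left=-1, h_right=-1, diff=0 [OK], height=0
  node 18: h_left=0, h_right=-1, diff=1 [OK], height=1
  node 25: h_left=-1, h_right=-1, diff=0 [OK], height=0
  node 22: h_left=1, h_right=0, diff=1 [OK], height=2
  node 41: h_left=-1, h_right=-1, diff=0 [OK], height=0
  node 44: h_left=0, h_right=-1, diff=1 [OK], height=1
  node 47: h_left=-1, h_right=-1, diff=0 [OK], height=0
  node 46: h_left=1, h_right=0, diff=1 [OK], height=2
  node 32: h_left=2, h_right=2, diff=0 [OK], height=3
All nodes satisfy the balance condition.
Result: Balanced


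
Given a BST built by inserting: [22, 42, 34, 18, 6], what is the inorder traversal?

Tree insertion order: [22, 42, 34, 18, 6]
Tree (level-order array): [22, 18, 42, 6, None, 34]
Inorder traversal: [6, 18, 22, 34, 42]


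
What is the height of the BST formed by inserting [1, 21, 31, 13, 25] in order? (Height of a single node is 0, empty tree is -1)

Insertion order: [1, 21, 31, 13, 25]
Tree (level-order array): [1, None, 21, 13, 31, None, None, 25]
Compute height bottom-up (empty subtree = -1):
  height(13) = 1 + max(-1, -1) = 0
  height(25) = 1 + max(-1, -1) = 0
  height(31) = 1 + max(0, -1) = 1
  height(21) = 1 + max(0, 1) = 2
  height(1) = 1 + max(-1, 2) = 3
Height = 3


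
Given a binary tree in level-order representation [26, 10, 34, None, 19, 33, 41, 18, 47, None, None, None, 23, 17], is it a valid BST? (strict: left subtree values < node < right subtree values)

Level-order array: [26, 10, 34, None, 19, 33, 41, 18, 47, None, None, None, 23, 17]
Validate using subtree bounds (lo, hi): at each node, require lo < value < hi,
then recurse left with hi=value and right with lo=value.
Preorder trace (stopping at first violation):
  at node 26 with bounds (-inf, +inf): OK
  at node 10 with bounds (-inf, 26): OK
  at node 19 with bounds (10, 26): OK
  at node 18 with bounds (10, 19): OK
  at node 17 with bounds (10, 18): OK
  at node 47 with bounds (19, 26): VIOLATION
Node 47 violates its bound: not (19 < 47 < 26).
Result: Not a valid BST


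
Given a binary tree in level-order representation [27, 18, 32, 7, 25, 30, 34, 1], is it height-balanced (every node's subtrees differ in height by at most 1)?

Tree (level-order array): [27, 18, 32, 7, 25, 30, 34, 1]
Definition: a tree is height-balanced if, at every node, |h(left) - h(right)| <= 1 (empty subtree has height -1).
Bottom-up per-node check:
  node 1: h_left=-1, h_right=-1, diff=0 [OK], height=0
  node 7: h_left=0, h_right=-1, diff=1 [OK], height=1
  node 25: h_left=-1, h_right=-1, diff=0 [OK], height=0
  node 18: h_left=1, h_right=0, diff=1 [OK], height=2
  node 30: h_left=-1, h_right=-1, diff=0 [OK], height=0
  node 34: h_left=-1, h_right=-1, diff=0 [OK], height=0
  node 32: h_left=0, h_right=0, diff=0 [OK], height=1
  node 27: h_left=2, h_right=1, diff=1 [OK], height=3
All nodes satisfy the balance condition.
Result: Balanced


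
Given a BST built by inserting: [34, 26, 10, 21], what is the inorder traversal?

Tree insertion order: [34, 26, 10, 21]
Tree (level-order array): [34, 26, None, 10, None, None, 21]
Inorder traversal: [10, 21, 26, 34]


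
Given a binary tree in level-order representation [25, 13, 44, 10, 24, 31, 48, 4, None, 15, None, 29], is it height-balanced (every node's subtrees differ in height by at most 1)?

Tree (level-order array): [25, 13, 44, 10, 24, 31, 48, 4, None, 15, None, 29]
Definition: a tree is height-balanced if, at every node, |h(left) - h(right)| <= 1 (empty subtree has height -1).
Bottom-up per-node check:
  node 4: h_left=-1, h_right=-1, diff=0 [OK], height=0
  node 10: h_left=0, h_right=-1, diff=1 [OK], height=1
  node 15: h_left=-1, h_right=-1, diff=0 [OK], height=0
  node 24: h_left=0, h_right=-1, diff=1 [OK], height=1
  node 13: h_left=1, h_right=1, diff=0 [OK], height=2
  node 29: h_left=-1, h_right=-1, diff=0 [OK], height=0
  node 31: h_left=0, h_right=-1, diff=1 [OK], height=1
  node 48: h_left=-1, h_right=-1, diff=0 [OK], height=0
  node 44: h_left=1, h_right=0, diff=1 [OK], height=2
  node 25: h_left=2, h_right=2, diff=0 [OK], height=3
All nodes satisfy the balance condition.
Result: Balanced


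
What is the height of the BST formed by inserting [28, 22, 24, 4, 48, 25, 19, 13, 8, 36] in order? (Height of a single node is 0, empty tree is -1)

Insertion order: [28, 22, 24, 4, 48, 25, 19, 13, 8, 36]
Tree (level-order array): [28, 22, 48, 4, 24, 36, None, None, 19, None, 25, None, None, 13, None, None, None, 8]
Compute height bottom-up (empty subtree = -1):
  height(8) = 1 + max(-1, -1) = 0
  height(13) = 1 + max(0, -1) = 1
  height(19) = 1 + max(1, -1) = 2
  height(4) = 1 + max(-1, 2) = 3
  height(25) = 1 + max(-1, -1) = 0
  height(24) = 1 + max(-1, 0) = 1
  height(22) = 1 + max(3, 1) = 4
  height(36) = 1 + max(-1, -1) = 0
  height(48) = 1 + max(0, -1) = 1
  height(28) = 1 + max(4, 1) = 5
Height = 5


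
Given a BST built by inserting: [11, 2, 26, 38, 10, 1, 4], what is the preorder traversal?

Tree insertion order: [11, 2, 26, 38, 10, 1, 4]
Tree (level-order array): [11, 2, 26, 1, 10, None, 38, None, None, 4]
Preorder traversal: [11, 2, 1, 10, 4, 26, 38]


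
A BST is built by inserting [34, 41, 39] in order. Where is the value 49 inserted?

Starting tree (level order): [34, None, 41, 39]
Insertion path: 34 -> 41
Result: insert 49 as right child of 41
Final tree (level order): [34, None, 41, 39, 49]


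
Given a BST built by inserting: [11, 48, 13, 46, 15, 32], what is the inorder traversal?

Tree insertion order: [11, 48, 13, 46, 15, 32]
Tree (level-order array): [11, None, 48, 13, None, None, 46, 15, None, None, 32]
Inorder traversal: [11, 13, 15, 32, 46, 48]


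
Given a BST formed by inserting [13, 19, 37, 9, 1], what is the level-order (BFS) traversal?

Tree insertion order: [13, 19, 37, 9, 1]
Tree (level-order array): [13, 9, 19, 1, None, None, 37]
BFS from the root, enqueuing left then right child of each popped node:
  queue [13] -> pop 13, enqueue [9, 19], visited so far: [13]
  queue [9, 19] -> pop 9, enqueue [1], visited so far: [13, 9]
  queue [19, 1] -> pop 19, enqueue [37], visited so far: [13, 9, 19]
  queue [1, 37] -> pop 1, enqueue [none], visited so far: [13, 9, 19, 1]
  queue [37] -> pop 37, enqueue [none], visited so far: [13, 9, 19, 1, 37]
Result: [13, 9, 19, 1, 37]


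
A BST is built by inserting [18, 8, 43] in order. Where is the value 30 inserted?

Starting tree (level order): [18, 8, 43]
Insertion path: 18 -> 43
Result: insert 30 as left child of 43
Final tree (level order): [18, 8, 43, None, None, 30]


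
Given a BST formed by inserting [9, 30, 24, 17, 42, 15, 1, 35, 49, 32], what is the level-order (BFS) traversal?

Tree insertion order: [9, 30, 24, 17, 42, 15, 1, 35, 49, 32]
Tree (level-order array): [9, 1, 30, None, None, 24, 42, 17, None, 35, 49, 15, None, 32]
BFS from the root, enqueuing left then right child of each popped node:
  queue [9] -> pop 9, enqueue [1, 30], visited so far: [9]
  queue [1, 30] -> pop 1, enqueue [none], visited so far: [9, 1]
  queue [30] -> pop 30, enqueue [24, 42], visited so far: [9, 1, 30]
  queue [24, 42] -> pop 24, enqueue [17], visited so far: [9, 1, 30, 24]
  queue [42, 17] -> pop 42, enqueue [35, 49], visited so far: [9, 1, 30, 24, 42]
  queue [17, 35, 49] -> pop 17, enqueue [15], visited so far: [9, 1, 30, 24, 42, 17]
  queue [35, 49, 15] -> pop 35, enqueue [32], visited so far: [9, 1, 30, 24, 42, 17, 35]
  queue [49, 15, 32] -> pop 49, enqueue [none], visited so far: [9, 1, 30, 24, 42, 17, 35, 49]
  queue [15, 32] -> pop 15, enqueue [none], visited so far: [9, 1, 30, 24, 42, 17, 35, 49, 15]
  queue [32] -> pop 32, enqueue [none], visited so far: [9, 1, 30, 24, 42, 17, 35, 49, 15, 32]
Result: [9, 1, 30, 24, 42, 17, 35, 49, 15, 32]


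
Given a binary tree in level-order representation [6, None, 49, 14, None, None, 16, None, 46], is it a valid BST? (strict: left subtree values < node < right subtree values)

Level-order array: [6, None, 49, 14, None, None, 16, None, 46]
Validate using subtree bounds (lo, hi): at each node, require lo < value < hi,
then recurse left with hi=value and right with lo=value.
Preorder trace (stopping at first violation):
  at node 6 with bounds (-inf, +inf): OK
  at node 49 with bounds (6, +inf): OK
  at node 14 with bounds (6, 49): OK
  at node 16 with bounds (14, 49): OK
  at node 46 with bounds (16, 49): OK
No violation found at any node.
Result: Valid BST


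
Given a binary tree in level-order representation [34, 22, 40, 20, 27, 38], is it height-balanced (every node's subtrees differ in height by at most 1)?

Tree (level-order array): [34, 22, 40, 20, 27, 38]
Definition: a tree is height-balanced if, at every node, |h(left) - h(right)| <= 1 (empty subtree has height -1).
Bottom-up per-node check:
  node 20: h_left=-1, h_right=-1, diff=0 [OK], height=0
  node 27: h_left=-1, h_right=-1, diff=0 [OK], height=0
  node 22: h_left=0, h_right=0, diff=0 [OK], height=1
  node 38: h_left=-1, h_right=-1, diff=0 [OK], height=0
  node 40: h_left=0, h_right=-1, diff=1 [OK], height=1
  node 34: h_left=1, h_right=1, diff=0 [OK], height=2
All nodes satisfy the balance condition.
Result: Balanced


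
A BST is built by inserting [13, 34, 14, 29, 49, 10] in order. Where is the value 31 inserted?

Starting tree (level order): [13, 10, 34, None, None, 14, 49, None, 29]
Insertion path: 13 -> 34 -> 14 -> 29
Result: insert 31 as right child of 29
Final tree (level order): [13, 10, 34, None, None, 14, 49, None, 29, None, None, None, 31]


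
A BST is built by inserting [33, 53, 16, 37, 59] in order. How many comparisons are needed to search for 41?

Search path for 41: 33 -> 53 -> 37
Found: False
Comparisons: 3


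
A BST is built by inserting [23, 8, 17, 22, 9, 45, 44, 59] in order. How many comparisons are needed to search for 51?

Search path for 51: 23 -> 45 -> 59
Found: False
Comparisons: 3


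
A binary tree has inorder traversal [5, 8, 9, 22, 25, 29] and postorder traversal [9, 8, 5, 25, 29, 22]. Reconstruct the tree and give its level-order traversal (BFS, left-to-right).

Inorder:   [5, 8, 9, 22, 25, 29]
Postorder: [9, 8, 5, 25, 29, 22]
Algorithm: postorder visits root last, so walk postorder right-to-left;
each value is the root of the current inorder slice — split it at that
value, recurse on the right subtree first, then the left.
Recursive splits:
  root=22; inorder splits into left=[5, 8, 9], right=[25, 29]
  root=29; inorder splits into left=[25], right=[]
  root=25; inorder splits into left=[], right=[]
  root=5; inorder splits into left=[], right=[8, 9]
  root=8; inorder splits into left=[], right=[9]
  root=9; inorder splits into left=[], right=[]
Reconstructed level-order: [22, 5, 29, 8, 25, 9]


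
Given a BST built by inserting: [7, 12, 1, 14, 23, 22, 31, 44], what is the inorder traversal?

Tree insertion order: [7, 12, 1, 14, 23, 22, 31, 44]
Tree (level-order array): [7, 1, 12, None, None, None, 14, None, 23, 22, 31, None, None, None, 44]
Inorder traversal: [1, 7, 12, 14, 22, 23, 31, 44]


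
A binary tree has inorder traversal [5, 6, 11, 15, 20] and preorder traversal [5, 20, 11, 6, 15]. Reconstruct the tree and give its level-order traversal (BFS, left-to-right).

Inorder:  [5, 6, 11, 15, 20]
Preorder: [5, 20, 11, 6, 15]
Algorithm: preorder visits root first, so consume preorder in order;
for each root, split the current inorder slice at that value into
left-subtree inorder and right-subtree inorder, then recurse.
Recursive splits:
  root=5; inorder splits into left=[], right=[6, 11, 15, 20]
  root=20; inorder splits into left=[6, 11, 15], right=[]
  root=11; inorder splits into left=[6], right=[15]
  root=6; inorder splits into left=[], right=[]
  root=15; inorder splits into left=[], right=[]
Reconstructed level-order: [5, 20, 11, 6, 15]


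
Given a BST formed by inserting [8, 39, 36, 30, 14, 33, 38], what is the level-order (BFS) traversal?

Tree insertion order: [8, 39, 36, 30, 14, 33, 38]
Tree (level-order array): [8, None, 39, 36, None, 30, 38, 14, 33]
BFS from the root, enqueuing left then right child of each popped node:
  queue [8] -> pop 8, enqueue [39], visited so far: [8]
  queue [39] -> pop 39, enqueue [36], visited so far: [8, 39]
  queue [36] -> pop 36, enqueue [30, 38], visited so far: [8, 39, 36]
  queue [30, 38] -> pop 30, enqueue [14, 33], visited so far: [8, 39, 36, 30]
  queue [38, 14, 33] -> pop 38, enqueue [none], visited so far: [8, 39, 36, 30, 38]
  queue [14, 33] -> pop 14, enqueue [none], visited so far: [8, 39, 36, 30, 38, 14]
  queue [33] -> pop 33, enqueue [none], visited so far: [8, 39, 36, 30, 38, 14, 33]
Result: [8, 39, 36, 30, 38, 14, 33]


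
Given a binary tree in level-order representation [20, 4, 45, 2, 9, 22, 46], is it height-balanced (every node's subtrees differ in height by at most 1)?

Tree (level-order array): [20, 4, 45, 2, 9, 22, 46]
Definition: a tree is height-balanced if, at every node, |h(left) - h(right)| <= 1 (empty subtree has height -1).
Bottom-up per-node check:
  node 2: h_left=-1, h_right=-1, diff=0 [OK], height=0
  node 9: h_left=-1, h_right=-1, diff=0 [OK], height=0
  node 4: h_left=0, h_right=0, diff=0 [OK], height=1
  node 22: h_left=-1, h_right=-1, diff=0 [OK], height=0
  node 46: h_left=-1, h_right=-1, diff=0 [OK], height=0
  node 45: h_left=0, h_right=0, diff=0 [OK], height=1
  node 20: h_left=1, h_right=1, diff=0 [OK], height=2
All nodes satisfy the balance condition.
Result: Balanced


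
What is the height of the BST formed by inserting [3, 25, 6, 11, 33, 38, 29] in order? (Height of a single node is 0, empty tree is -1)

Insertion order: [3, 25, 6, 11, 33, 38, 29]
Tree (level-order array): [3, None, 25, 6, 33, None, 11, 29, 38]
Compute height bottom-up (empty subtree = -1):
  height(11) = 1 + max(-1, -1) = 0
  height(6) = 1 + max(-1, 0) = 1
  height(29) = 1 + max(-1, -1) = 0
  height(38) = 1 + max(-1, -1) = 0
  height(33) = 1 + max(0, 0) = 1
  height(25) = 1 + max(1, 1) = 2
  height(3) = 1 + max(-1, 2) = 3
Height = 3


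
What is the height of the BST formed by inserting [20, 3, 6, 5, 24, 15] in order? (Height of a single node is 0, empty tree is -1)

Insertion order: [20, 3, 6, 5, 24, 15]
Tree (level-order array): [20, 3, 24, None, 6, None, None, 5, 15]
Compute height bottom-up (empty subtree = -1):
  height(5) = 1 + max(-1, -1) = 0
  height(15) = 1 + max(-1, -1) = 0
  height(6) = 1 + max(0, 0) = 1
  height(3) = 1 + max(-1, 1) = 2
  height(24) = 1 + max(-1, -1) = 0
  height(20) = 1 + max(2, 0) = 3
Height = 3


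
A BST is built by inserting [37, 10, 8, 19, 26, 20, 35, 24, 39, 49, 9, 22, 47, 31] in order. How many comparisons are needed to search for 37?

Search path for 37: 37
Found: True
Comparisons: 1


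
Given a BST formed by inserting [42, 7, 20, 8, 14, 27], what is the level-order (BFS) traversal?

Tree insertion order: [42, 7, 20, 8, 14, 27]
Tree (level-order array): [42, 7, None, None, 20, 8, 27, None, 14]
BFS from the root, enqueuing left then right child of each popped node:
  queue [42] -> pop 42, enqueue [7], visited so far: [42]
  queue [7] -> pop 7, enqueue [20], visited so far: [42, 7]
  queue [20] -> pop 20, enqueue [8, 27], visited so far: [42, 7, 20]
  queue [8, 27] -> pop 8, enqueue [14], visited so far: [42, 7, 20, 8]
  queue [27, 14] -> pop 27, enqueue [none], visited so far: [42, 7, 20, 8, 27]
  queue [14] -> pop 14, enqueue [none], visited so far: [42, 7, 20, 8, 27, 14]
Result: [42, 7, 20, 8, 27, 14]
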